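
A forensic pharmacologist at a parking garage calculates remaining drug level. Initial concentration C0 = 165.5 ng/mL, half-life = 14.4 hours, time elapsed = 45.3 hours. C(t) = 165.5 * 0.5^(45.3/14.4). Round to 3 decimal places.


Drug concentration decay:
Number of half-lives = t / t_half = 45.3 / 14.4 = 3.145833
Decay factor = 0.5^3.145833 = 0.11298217
C(t) = 165.5 * 0.11298217 = 18.699 ng/mL

18.699


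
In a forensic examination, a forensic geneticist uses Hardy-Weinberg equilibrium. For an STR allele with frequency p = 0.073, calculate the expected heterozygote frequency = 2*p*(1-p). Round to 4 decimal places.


Hardy-Weinberg heterozygote frequency:
q = 1 - p = 1 - 0.073 = 0.927
2pq = 2 * 0.073 * 0.927 = 0.1353

0.1353


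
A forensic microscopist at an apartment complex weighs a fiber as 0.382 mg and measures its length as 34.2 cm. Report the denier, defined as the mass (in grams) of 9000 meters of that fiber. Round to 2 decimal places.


Denier calculation:
Mass in grams = 0.382 mg / 1000 = 0.000382 g
Length in meters = 34.2 cm / 100 = 0.342 m
Linear density = mass / length = 0.000382 / 0.342 = 0.00111696 g/m
Denier = (g/m) * 9000 = 0.00111696 * 9000 = 10.05

10.05


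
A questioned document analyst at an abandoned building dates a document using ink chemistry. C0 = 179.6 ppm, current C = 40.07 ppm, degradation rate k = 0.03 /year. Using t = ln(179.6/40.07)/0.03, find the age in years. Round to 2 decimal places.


Document age estimation:
C0/C = 179.6 / 40.07 = 4.482156
ln(C0/C) = 1.500104
t = 1.500104 / 0.03 = 50.00 years

50.00


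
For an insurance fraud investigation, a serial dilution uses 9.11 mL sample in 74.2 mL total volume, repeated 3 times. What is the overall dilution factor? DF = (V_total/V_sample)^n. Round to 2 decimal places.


Dilution factor calculation:
Single dilution = V_total / V_sample = 74.2 / 9.11 ≈ 8.144896
Number of dilutions = 3
Total DF = (74.2 / 9.11)^3 (full precision, rounded at the end) = 540.33

540.33


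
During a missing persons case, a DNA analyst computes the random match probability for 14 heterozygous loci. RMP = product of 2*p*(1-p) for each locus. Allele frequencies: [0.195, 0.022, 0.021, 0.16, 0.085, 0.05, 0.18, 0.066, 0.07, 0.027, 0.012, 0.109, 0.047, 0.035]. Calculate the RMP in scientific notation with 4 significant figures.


Computing RMP for 14 loci:
Locus 1: 2 * 0.195 * 0.805 = 0.31395
Locus 2: 2 * 0.022 * 0.978 = 0.043032
Locus 3: 2 * 0.021 * 0.979 = 0.041118
Locus 4: 2 * 0.16 * 0.84 = 0.2688
Locus 5: 2 * 0.085 * 0.915 = 0.15555
Locus 6: 2 * 0.05 * 0.95 = 0.095
Locus 7: 2 * 0.18 * 0.82 = 0.2952
Locus 8: 2 * 0.066 * 0.934 = 0.123288
Locus 9: 2 * 0.07 * 0.93 = 0.1302
Locus 10: 2 * 0.027 * 0.973 = 0.052542
Locus 11: 2 * 0.012 * 0.988 = 0.023712
Locus 12: 2 * 0.109 * 0.891 = 0.194238
Locus 13: 2 * 0.047 * 0.953 = 0.089582
Locus 14: 2 * 0.035 * 0.965 = 0.06755
RMP = 1.531e-14

1.531e-14


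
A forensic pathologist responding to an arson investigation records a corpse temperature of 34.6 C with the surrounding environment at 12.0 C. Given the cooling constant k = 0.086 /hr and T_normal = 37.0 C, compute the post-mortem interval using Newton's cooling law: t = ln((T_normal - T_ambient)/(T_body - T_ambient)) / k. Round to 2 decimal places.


Using Newton's law of cooling:
t = ln((T_normal - T_ambient) / (T_body - T_ambient)) / k
T_normal - T_ambient = 25.0
T_body - T_ambient = 22.6
Ratio = 1.106195
ln(ratio) = 0.100926
t = 0.100926 / 0.086 = 1.17 hours

1.17


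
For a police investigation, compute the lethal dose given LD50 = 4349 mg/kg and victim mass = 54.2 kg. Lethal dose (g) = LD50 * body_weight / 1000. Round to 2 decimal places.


Lethal dose calculation:
Lethal dose = LD50 * body_weight / 1000
= 4349 * 54.2 / 1000
= 235715.8 / 1000
= 235.72 g

235.72


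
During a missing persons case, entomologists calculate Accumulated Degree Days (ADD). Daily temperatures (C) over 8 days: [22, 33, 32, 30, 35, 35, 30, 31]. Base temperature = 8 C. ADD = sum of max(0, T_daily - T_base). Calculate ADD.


Computing ADD day by day:
Day 1: max(0, 22 - 8) = 14
Day 2: max(0, 33 - 8) = 25
Day 3: max(0, 32 - 8) = 24
Day 4: max(0, 30 - 8) = 22
Day 5: max(0, 35 - 8) = 27
Day 6: max(0, 35 - 8) = 27
Day 7: max(0, 30 - 8) = 22
Day 8: max(0, 31 - 8) = 23
Total ADD = 184

184


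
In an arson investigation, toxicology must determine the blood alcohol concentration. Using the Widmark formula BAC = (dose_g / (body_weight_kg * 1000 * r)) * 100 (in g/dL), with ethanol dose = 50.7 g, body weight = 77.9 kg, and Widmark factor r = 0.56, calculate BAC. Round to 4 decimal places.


Applying the Widmark formula:
BAC = (dose_g / (body_wt * 1000 * r)) * 100
Denominator = 77.9 * 1000 * 0.56 = 43624
BAC = (50.7 / 43624) * 100
BAC = 0.1162 g/dL

0.1162


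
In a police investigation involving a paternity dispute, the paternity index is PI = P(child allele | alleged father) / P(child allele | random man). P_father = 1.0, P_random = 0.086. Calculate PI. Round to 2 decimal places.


Paternity Index calculation:
PI = P(allele|father) / P(allele|random)
PI = 1.0 / 0.086
PI = 11.63

11.63


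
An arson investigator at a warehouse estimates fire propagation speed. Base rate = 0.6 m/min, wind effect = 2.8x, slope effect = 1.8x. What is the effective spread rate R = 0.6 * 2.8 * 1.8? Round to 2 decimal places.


Fire spread rate calculation:
R = R0 * wind_factor * slope_factor
= 0.6 * 2.8 * 1.8
= 1.68 * 1.8
= 3.02 m/min

3.02


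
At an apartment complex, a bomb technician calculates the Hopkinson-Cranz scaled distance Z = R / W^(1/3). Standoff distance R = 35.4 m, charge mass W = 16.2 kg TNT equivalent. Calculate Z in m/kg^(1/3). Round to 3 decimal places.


Scaled distance calculation:
W^(1/3) = 16.2^(1/3) = 2.530298
Z = R / W^(1/3) = 35.4 / 2.530298
Z = 13.990 m/kg^(1/3)

13.990


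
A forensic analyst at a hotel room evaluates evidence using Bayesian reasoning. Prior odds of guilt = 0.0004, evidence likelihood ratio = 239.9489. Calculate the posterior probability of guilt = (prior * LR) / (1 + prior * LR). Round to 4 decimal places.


Bayesian evidence evaluation:
Posterior odds = prior_odds * LR = 0.0004 * 239.9489 = 0.09597956
Posterior probability = posterior_odds / (1 + posterior_odds)
= 0.09597956 / (1 + 0.09597956)
= 0.09597956 / 1.09597956
= 0.0876

0.0876


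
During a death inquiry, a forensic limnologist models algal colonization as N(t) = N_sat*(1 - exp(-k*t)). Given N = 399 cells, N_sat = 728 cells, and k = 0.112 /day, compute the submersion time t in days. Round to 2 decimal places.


PMSI from diatom colonization curve:
N / N_sat = 399 / 728 = 0.548077
1 - N/N_sat = 0.451923
ln(1 - N/N_sat) = -0.794243
t = -ln(1 - N/N_sat) / k = -(-0.794243) / 0.112 = 7.09 days

7.09


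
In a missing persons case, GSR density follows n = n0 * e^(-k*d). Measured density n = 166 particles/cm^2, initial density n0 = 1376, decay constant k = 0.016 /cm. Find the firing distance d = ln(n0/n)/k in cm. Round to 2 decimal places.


GSR distance calculation:
n0/n = 1376 / 166 = 8.289157
ln(n0/n) = 2.114948
d = 2.114948 / 0.016 = 132.18 cm

132.18


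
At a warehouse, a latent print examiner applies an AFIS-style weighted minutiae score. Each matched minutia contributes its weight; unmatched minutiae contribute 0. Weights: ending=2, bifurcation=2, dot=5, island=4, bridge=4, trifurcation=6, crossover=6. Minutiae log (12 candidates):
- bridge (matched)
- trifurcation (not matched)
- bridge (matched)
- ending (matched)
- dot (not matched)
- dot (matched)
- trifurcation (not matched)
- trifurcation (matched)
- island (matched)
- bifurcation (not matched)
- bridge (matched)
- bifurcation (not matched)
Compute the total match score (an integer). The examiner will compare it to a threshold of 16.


Weighted minutiae match score:
  bridge: matched, +4 (running total 4)
  trifurcation: not matched, +0
  bridge: matched, +4 (running total 8)
  ending: matched, +2 (running total 10)
  dot: not matched, +0
  dot: matched, +5 (running total 15)
  trifurcation: not matched, +0
  trifurcation: matched, +6 (running total 21)
  island: matched, +4 (running total 25)
  bifurcation: not matched, +0
  bridge: matched, +4 (running total 29)
  bifurcation: not matched, +0
Total score = 29
Threshold = 16; verdict = identification

29


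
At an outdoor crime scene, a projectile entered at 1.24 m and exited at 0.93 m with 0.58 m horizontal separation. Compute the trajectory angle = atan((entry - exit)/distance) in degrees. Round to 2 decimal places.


Bullet trajectory angle:
Height difference = 1.24 - 0.93 = 0.31 m
angle = atan(0.31 / 0.58)
angle = atan(0.534483)
angle = 28.12 degrees

28.12


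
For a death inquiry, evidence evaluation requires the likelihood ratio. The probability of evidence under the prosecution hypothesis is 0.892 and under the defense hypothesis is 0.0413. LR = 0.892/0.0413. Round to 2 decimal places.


Likelihood ratio calculation:
LR = P(E|Hp) / P(E|Hd)
LR = 0.892 / 0.0413
LR = 21.60

21.60


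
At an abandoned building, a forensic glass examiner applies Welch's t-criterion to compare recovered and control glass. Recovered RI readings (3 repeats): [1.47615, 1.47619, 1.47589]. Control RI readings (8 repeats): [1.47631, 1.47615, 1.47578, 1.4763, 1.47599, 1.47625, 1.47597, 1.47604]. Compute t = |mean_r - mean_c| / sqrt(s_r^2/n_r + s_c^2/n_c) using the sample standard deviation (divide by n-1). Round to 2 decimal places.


Welch's t-criterion for glass RI comparison:
Recovered mean = sum / n_r = 4.42823 / 3 = 1.4760767
Control mean = sum / n_c = 11.80879 / 8 = 1.4760988
Recovered sample variance s_r^2 = 2.65333e-08
Control sample variance s_c^2 = 3.48696e-08
Welch SE (unpooled) = sqrt(s_r^2/n_r + s_c^2/n_c) = sqrt(8.84444e-09 + 4.35871e-09) = sqrt(1.32031e-08) = 0.000114905
|mean_r - mean_c| = 2.20833e-05
t = 2.20833e-05 / 0.000114905 = 0.19

0.19


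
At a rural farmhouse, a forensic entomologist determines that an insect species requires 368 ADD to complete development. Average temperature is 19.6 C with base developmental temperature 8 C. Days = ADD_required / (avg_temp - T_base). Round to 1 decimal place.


Insect development time:
Effective temperature = avg_temp - T_base = 19.6 - 8 = 11.6 C
Days = ADD / effective_temp = 368 / 11.6 = 31.7 days

31.7


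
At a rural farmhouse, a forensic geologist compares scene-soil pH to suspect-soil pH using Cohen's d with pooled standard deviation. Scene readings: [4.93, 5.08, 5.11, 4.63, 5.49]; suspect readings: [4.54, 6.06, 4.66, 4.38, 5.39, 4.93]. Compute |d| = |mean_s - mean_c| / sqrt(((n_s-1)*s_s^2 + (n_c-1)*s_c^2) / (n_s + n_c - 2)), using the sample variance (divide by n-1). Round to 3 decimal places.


Pooled-variance Cohen's d for soil pH comparison:
Scene mean = 25.24 / 5 = 5.048
Suspect mean = 29.96 / 6 = 4.993333
Scene sample variance s_s^2 = 0.09722
Suspect sample variance s_c^2 = 0.398387
Pooled variance = ((n_s-1)*s_s^2 + (n_c-1)*s_c^2) / (n_s + n_c - 2) = 0.264535
Pooled SD = sqrt(0.264535) = 0.51433
Mean difference = 0.054667
|d| = |0.054667| / 0.51433 = 0.106

0.106


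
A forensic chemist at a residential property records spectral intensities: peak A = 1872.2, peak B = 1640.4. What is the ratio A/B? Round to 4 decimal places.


Spectral peak ratio:
Peak A = 1872.2 counts
Peak B = 1640.4 counts
Ratio = 1872.2 / 1640.4 = 1.1413

1.1413


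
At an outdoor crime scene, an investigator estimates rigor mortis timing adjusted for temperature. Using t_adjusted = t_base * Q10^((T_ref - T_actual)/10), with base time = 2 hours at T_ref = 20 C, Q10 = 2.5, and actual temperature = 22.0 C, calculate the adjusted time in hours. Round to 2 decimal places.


Rigor mortis time adjustment:
Exponent = (T_ref - T_actual) / 10 = (20 - 22.0) / 10 = -0.2
Q10 factor = 2.5^-0.2 = 0.83255
t_adjusted = 2 * 0.83255 = 1.67 hours

1.67


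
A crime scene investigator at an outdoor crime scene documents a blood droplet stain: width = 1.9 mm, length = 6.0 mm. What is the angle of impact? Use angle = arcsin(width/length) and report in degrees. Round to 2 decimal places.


Blood spatter impact angle calculation:
width / length = 1.9 / 6.0 = 0.316667
angle = arcsin(0.316667)
angle = 18.46 degrees

18.46


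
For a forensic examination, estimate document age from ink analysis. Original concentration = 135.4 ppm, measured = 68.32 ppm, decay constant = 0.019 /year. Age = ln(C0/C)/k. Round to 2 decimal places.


Document age estimation:
C0/C = 135.4 / 68.32 = 1.98185
ln(C0/C) = 0.684031
t = 0.684031 / 0.019 = 36.00 years

36.00


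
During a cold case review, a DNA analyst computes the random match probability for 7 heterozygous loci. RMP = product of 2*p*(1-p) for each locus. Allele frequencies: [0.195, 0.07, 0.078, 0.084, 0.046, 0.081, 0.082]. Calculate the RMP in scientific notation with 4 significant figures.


Computing RMP for 7 loci:
Locus 1: 2 * 0.195 * 0.805 = 0.31395
Locus 2: 2 * 0.07 * 0.93 = 0.1302
Locus 3: 2 * 0.078 * 0.922 = 0.143832
Locus 4: 2 * 0.084 * 0.916 = 0.153888
Locus 5: 2 * 0.046 * 0.954 = 0.087768
Locus 6: 2 * 0.081 * 0.919 = 0.148878
Locus 7: 2 * 0.082 * 0.918 = 0.150552
RMP = 1.780e-06

1.780e-06


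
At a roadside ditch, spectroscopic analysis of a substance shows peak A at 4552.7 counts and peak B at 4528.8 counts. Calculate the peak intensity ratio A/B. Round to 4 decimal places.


Spectral peak ratio:
Peak A = 4552.7 counts
Peak B = 4528.8 counts
Ratio = 4552.7 / 4528.8 = 1.0053

1.0053


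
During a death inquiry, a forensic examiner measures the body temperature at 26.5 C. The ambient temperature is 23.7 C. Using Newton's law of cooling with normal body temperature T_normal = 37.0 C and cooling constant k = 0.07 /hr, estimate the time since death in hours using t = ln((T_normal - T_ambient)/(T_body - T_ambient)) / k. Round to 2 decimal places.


Using Newton's law of cooling:
t = ln((T_normal - T_ambient) / (T_body - T_ambient)) / k
T_normal - T_ambient = 13.3
T_body - T_ambient = 2.8
Ratio = 4.75
ln(ratio) = 1.558145
t = 1.558145 / 0.07 = 22.26 hours

22.26


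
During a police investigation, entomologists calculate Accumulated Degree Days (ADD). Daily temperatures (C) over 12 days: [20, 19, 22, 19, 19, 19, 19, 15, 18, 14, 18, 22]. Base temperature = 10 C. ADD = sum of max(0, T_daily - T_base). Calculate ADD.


Computing ADD day by day:
Day 1: max(0, 20 - 10) = 10
Day 2: max(0, 19 - 10) = 9
Day 3: max(0, 22 - 10) = 12
Day 4: max(0, 19 - 10) = 9
Day 5: max(0, 19 - 10) = 9
Day 6: max(0, 19 - 10) = 9
Day 7: max(0, 19 - 10) = 9
Day 8: max(0, 15 - 10) = 5
Day 9: max(0, 18 - 10) = 8
Day 10: max(0, 14 - 10) = 4
Day 11: max(0, 18 - 10) = 8
Day 12: max(0, 22 - 10) = 12
Total ADD = 104

104


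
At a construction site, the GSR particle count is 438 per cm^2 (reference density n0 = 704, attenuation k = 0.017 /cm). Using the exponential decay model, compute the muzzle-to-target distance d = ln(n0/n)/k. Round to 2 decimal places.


GSR distance calculation:
n0/n = 704 / 438 = 1.607306
ln(n0/n) = 0.474559
d = 0.474559 / 0.017 = 27.92 cm

27.92


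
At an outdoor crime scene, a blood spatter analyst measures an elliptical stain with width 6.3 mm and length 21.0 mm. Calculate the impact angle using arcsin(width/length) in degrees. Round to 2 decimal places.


Blood spatter impact angle calculation:
width / length = 6.3 / 21.0 = 0.3
angle = arcsin(0.3)
angle = 17.46 degrees

17.46


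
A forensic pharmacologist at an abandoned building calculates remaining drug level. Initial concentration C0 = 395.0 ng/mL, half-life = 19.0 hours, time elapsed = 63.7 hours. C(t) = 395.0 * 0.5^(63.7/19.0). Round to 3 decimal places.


Drug concentration decay:
Number of half-lives = t / t_half = 63.7 / 19.0 = 3.352632
Decay factor = 0.5^3.352632 = 0.09789425
C(t) = 395.0 * 0.09789425 = 38.668 ng/mL

38.668


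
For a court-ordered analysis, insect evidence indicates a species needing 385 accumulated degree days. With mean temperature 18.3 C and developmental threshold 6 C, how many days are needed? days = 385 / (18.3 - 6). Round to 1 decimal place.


Insect development time:
Effective temperature = avg_temp - T_base = 18.3 - 6 = 12.3 C
Days = ADD / effective_temp = 385 / 12.3 = 31.3 days

31.3


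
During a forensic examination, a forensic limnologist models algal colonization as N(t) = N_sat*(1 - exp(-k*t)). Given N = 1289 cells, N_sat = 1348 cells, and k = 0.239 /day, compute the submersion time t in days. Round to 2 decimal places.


PMSI from diatom colonization curve:
N / N_sat = 1289 / 1348 = 0.956231
1 - N/N_sat = 0.043769
ln(1 - N/N_sat) = -3.128829
t = -ln(1 - N/N_sat) / k = -(-3.128829) / 0.239 = 13.09 days

13.09


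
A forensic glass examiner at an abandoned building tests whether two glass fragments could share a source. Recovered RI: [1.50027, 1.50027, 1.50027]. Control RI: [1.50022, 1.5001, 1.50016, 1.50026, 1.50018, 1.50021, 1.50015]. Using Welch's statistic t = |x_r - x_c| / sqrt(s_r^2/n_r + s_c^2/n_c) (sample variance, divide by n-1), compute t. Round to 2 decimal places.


Welch's t-criterion for glass RI comparison:
Recovered mean = sum / n_r = 4.50081 / 3 = 1.50027
Control mean = sum / n_c = 10.50128 / 7 = 1.5001829
Recovered sample variance s_r^2 = 7.39557e-32
Control sample variance s_c^2 = 2.75714e-09
Welch SE (unpooled) = sqrt(s_r^2/n_r + s_c^2/n_c) = sqrt(2.46519e-32 + 3.93878e-10) = sqrt(3.93878e-10) = 1.98464e-05
|mean_r - mean_c| = 8.71429e-05
t = 8.71429e-05 / 1.98464e-05 = 4.39

4.39


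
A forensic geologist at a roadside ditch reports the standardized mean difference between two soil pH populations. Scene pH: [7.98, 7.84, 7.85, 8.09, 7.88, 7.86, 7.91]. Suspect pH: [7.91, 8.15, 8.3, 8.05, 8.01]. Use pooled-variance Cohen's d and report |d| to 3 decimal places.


Pooled-variance Cohen's d for soil pH comparison:
Scene mean = 55.41 / 7 = 7.915714
Suspect mean = 40.42 / 5 = 8.084
Scene sample variance s_s^2 = 0.008162
Suspect sample variance s_c^2 = 0.02198
Pooled variance = ((n_s-1)*s_s^2 + (n_c-1)*s_c^2) / (n_s + n_c - 2) = 0.013689
Pooled SD = sqrt(0.013689) = 0.117
Mean difference = -0.168286
|d| = |-0.168286| / 0.117 = 1.438

1.438


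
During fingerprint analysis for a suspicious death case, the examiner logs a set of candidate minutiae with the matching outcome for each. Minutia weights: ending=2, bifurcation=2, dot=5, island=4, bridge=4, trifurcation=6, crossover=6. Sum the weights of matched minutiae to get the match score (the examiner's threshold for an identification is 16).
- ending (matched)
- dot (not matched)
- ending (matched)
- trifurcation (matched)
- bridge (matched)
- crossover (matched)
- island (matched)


Weighted minutiae match score:
  ending: matched, +2 (running total 2)
  dot: not matched, +0
  ending: matched, +2 (running total 4)
  trifurcation: matched, +6 (running total 10)
  bridge: matched, +4 (running total 14)
  crossover: matched, +6 (running total 20)
  island: matched, +4 (running total 24)
Total score = 24
Threshold = 16; verdict = identification

24


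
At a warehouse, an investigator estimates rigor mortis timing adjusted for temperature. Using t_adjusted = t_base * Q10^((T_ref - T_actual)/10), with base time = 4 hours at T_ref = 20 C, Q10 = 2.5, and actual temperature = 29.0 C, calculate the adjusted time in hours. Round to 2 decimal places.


Rigor mortis time adjustment:
Exponent = (T_ref - T_actual) / 10 = (20 - 29.0) / 10 = -0.9
Q10 factor = 2.5^-0.9 = 0.43838
t_adjusted = 4 * 0.43838 = 1.75 hours

1.75


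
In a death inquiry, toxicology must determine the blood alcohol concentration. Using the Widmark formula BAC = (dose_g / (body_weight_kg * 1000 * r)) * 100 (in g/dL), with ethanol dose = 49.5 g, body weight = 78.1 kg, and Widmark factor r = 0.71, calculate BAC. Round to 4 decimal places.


Applying the Widmark formula:
BAC = (dose_g / (body_wt * 1000 * r)) * 100
Denominator = 78.1 * 1000 * 0.71 = 55451
BAC = (49.5 / 55451) * 100
BAC = 0.0893 g/dL

0.0893


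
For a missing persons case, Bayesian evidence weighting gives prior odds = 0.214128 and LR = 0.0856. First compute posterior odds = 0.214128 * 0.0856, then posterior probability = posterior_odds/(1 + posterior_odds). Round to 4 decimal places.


Bayesian evidence evaluation:
Posterior odds = prior_odds * LR = 0.214128 * 0.0856 = 0.01832936
Posterior probability = posterior_odds / (1 + posterior_odds)
= 0.01832936 / (1 + 0.01832936)
= 0.01832936 / 1.01832936
= 0.0180

0.0180


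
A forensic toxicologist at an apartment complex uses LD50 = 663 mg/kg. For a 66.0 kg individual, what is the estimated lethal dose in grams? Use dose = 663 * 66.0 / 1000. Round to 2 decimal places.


Lethal dose calculation:
Lethal dose = LD50 * body_weight / 1000
= 663 * 66.0 / 1000
= 43758 / 1000
= 43.76 g

43.76


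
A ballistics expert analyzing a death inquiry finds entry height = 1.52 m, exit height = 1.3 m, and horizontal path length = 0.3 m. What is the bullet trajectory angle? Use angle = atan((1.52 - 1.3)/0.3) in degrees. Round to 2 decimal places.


Bullet trajectory angle:
Height difference = 1.52 - 1.3 = 0.22 m
angle = atan(0.22 / 0.3)
angle = atan(0.733333)
angle = 36.25 degrees

36.25


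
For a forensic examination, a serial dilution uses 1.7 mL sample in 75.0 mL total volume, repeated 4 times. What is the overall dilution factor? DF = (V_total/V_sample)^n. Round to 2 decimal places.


Dilution factor calculation:
Single dilution = V_total / V_sample = 75.0 / 1.7 ≈ 44.117647
Number of dilutions = 4
Total DF = (75.0 / 1.7)^4 (full precision, rounded at the end) = 3788343.65

3788343.65


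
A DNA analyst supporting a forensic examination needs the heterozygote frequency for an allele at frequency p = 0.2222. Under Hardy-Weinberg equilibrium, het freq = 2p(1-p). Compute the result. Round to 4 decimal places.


Hardy-Weinberg heterozygote frequency:
q = 1 - p = 1 - 0.2222 = 0.7778
2pq = 2 * 0.2222 * 0.7778 = 0.3457

0.3457


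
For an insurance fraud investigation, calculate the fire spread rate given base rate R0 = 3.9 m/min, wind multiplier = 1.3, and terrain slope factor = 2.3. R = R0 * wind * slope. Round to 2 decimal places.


Fire spread rate calculation:
R = R0 * wind_factor * slope_factor
= 3.9 * 1.3 * 2.3
= 5.07 * 2.3
= 11.66 m/min

11.66


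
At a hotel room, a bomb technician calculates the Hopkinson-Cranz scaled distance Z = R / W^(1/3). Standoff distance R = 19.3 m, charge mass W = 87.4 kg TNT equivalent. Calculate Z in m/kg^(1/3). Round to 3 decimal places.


Scaled distance calculation:
W^(1/3) = 87.4^(1/3) = 4.437828
Z = R / W^(1/3) = 19.3 / 4.437828
Z = 4.349 m/kg^(1/3)

4.349


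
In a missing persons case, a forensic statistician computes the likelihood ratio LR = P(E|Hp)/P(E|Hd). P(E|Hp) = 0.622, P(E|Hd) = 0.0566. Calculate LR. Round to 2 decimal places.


Likelihood ratio calculation:
LR = P(E|Hp) / P(E|Hd)
LR = 0.622 / 0.0566
LR = 10.99

10.99


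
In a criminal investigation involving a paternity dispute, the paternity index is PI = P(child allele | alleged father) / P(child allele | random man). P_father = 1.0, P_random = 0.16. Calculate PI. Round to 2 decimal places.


Paternity Index calculation:
PI = P(allele|father) / P(allele|random)
PI = 1.0 / 0.16
PI = 6.25

6.25


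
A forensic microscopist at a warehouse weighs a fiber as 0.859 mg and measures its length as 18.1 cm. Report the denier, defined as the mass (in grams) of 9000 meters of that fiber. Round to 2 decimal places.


Denier calculation:
Mass in grams = 0.859 mg / 1000 = 0.000859 g
Length in meters = 18.1 cm / 100 = 0.181 m
Linear density = mass / length = 0.000859 / 0.181 = 0.00474586 g/m
Denier = (g/m) * 9000 = 0.00474586 * 9000 = 42.71

42.71


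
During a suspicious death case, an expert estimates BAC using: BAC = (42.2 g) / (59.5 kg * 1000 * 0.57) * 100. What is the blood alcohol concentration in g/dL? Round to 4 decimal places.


Applying the Widmark formula:
BAC = (dose_g / (body_wt * 1000 * r)) * 100
Denominator = 59.5 * 1000 * 0.57 = 33915
BAC = (42.2 / 33915) * 100
BAC = 0.1244 g/dL

0.1244


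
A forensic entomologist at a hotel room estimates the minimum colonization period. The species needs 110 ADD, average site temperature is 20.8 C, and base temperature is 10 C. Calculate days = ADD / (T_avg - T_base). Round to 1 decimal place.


Insect development time:
Effective temperature = avg_temp - T_base = 20.8 - 10 = 10.8 C
Days = ADD / effective_temp = 110 / 10.8 = 10.2 days

10.2


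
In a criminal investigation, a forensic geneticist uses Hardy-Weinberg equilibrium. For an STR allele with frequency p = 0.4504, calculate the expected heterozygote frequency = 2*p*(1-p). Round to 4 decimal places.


Hardy-Weinberg heterozygote frequency:
q = 1 - p = 1 - 0.4504 = 0.5496
2pq = 2 * 0.4504 * 0.5496 = 0.4951

0.4951


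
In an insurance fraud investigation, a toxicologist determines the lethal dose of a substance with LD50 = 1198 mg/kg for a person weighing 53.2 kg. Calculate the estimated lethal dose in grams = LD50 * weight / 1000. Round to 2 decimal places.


Lethal dose calculation:
Lethal dose = LD50 * body_weight / 1000
= 1198 * 53.2 / 1000
= 63733.6 / 1000
= 63.73 g

63.73


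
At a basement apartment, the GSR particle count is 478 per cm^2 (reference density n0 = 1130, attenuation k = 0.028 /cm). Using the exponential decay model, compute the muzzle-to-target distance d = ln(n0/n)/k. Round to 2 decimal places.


GSR distance calculation:
n0/n = 1130 / 478 = 2.364017
ln(n0/n) = 0.860362
d = 0.860362 / 0.028 = 30.73 cm

30.73


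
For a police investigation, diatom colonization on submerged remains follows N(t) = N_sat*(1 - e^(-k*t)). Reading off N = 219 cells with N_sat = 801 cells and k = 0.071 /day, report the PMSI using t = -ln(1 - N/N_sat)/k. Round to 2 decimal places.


PMSI from diatom colonization curve:
N / N_sat = 219 / 801 = 0.273408
1 - N/N_sat = 0.726592
ln(1 - N/N_sat) = -0.31939
t = -ln(1 - N/N_sat) / k = -(-0.31939) / 0.071 = 4.50 days

4.50


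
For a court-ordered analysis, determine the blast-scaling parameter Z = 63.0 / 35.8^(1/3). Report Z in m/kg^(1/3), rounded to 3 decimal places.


Scaled distance calculation:
W^(1/3) = 35.8^(1/3) = 3.295801
Z = R / W^(1/3) = 63.0 / 3.295801
Z = 19.115 m/kg^(1/3)

19.115


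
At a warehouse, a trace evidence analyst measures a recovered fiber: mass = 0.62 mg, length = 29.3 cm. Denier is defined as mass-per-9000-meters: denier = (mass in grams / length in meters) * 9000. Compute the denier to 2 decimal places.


Denier calculation:
Mass in grams = 0.62 mg / 1000 = 0.00062 g
Length in meters = 29.3 cm / 100 = 0.293 m
Linear density = mass / length = 0.00062 / 0.293 = 0.00211604 g/m
Denier = (g/m) * 9000 = 0.00211604 * 9000 = 19.04

19.04


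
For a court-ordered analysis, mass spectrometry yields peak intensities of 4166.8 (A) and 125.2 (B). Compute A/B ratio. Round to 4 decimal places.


Spectral peak ratio:
Peak A = 4166.8 counts
Peak B = 125.2 counts
Ratio = 4166.8 / 125.2 = 33.2812

33.2812


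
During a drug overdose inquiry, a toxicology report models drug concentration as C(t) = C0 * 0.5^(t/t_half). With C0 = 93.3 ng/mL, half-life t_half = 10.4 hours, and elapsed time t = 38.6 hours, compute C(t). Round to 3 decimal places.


Drug concentration decay:
Number of half-lives = t / t_half = 38.6 / 10.4 = 3.711538
Decay factor = 0.5^3.711538 = 0.0763336
C(t) = 93.3 * 0.0763336 = 7.122 ng/mL

7.122


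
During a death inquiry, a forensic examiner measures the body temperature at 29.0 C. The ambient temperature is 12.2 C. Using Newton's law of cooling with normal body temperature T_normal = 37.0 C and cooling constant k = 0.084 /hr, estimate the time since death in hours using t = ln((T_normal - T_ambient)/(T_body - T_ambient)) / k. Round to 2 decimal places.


Using Newton's law of cooling:
t = ln((T_normal - T_ambient) / (T_body - T_ambient)) / k
T_normal - T_ambient = 24.8
T_body - T_ambient = 16.8
Ratio = 1.47619
ln(ratio) = 0.389464
t = 0.389464 / 0.084 = 4.64 hours

4.64


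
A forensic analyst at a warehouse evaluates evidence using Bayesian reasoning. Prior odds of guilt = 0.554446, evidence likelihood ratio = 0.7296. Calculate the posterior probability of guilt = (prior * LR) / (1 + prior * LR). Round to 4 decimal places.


Bayesian evidence evaluation:
Posterior odds = prior_odds * LR = 0.554446 * 0.7296 = 0.4045238
Posterior probability = posterior_odds / (1 + posterior_odds)
= 0.4045238 / (1 + 0.4045238)
= 0.4045238 / 1.4045238
= 0.2880

0.2880


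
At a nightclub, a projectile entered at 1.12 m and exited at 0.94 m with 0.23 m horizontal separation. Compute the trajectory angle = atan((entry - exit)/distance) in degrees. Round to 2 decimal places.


Bullet trajectory angle:
Height difference = 1.12 - 0.94 = 0.18 m
angle = atan(0.18 / 0.23)
angle = atan(0.782609)
angle = 38.05 degrees

38.05


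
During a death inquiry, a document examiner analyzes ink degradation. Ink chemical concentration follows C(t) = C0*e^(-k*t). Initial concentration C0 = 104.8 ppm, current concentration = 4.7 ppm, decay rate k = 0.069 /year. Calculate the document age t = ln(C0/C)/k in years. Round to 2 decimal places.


Document age estimation:
C0/C = 104.8 / 4.7 = 22.297872
ln(C0/C) = 3.104491
t = 3.104491 / 0.069 = 44.99 years

44.99


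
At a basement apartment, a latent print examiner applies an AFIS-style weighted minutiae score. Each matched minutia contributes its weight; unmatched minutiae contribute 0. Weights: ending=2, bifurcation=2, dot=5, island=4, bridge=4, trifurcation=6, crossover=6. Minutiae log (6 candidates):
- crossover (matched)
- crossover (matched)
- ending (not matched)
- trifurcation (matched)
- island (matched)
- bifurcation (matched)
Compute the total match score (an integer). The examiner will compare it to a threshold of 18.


Weighted minutiae match score:
  crossover: matched, +6 (running total 6)
  crossover: matched, +6 (running total 12)
  ending: not matched, +0
  trifurcation: matched, +6 (running total 18)
  island: matched, +4 (running total 22)
  bifurcation: matched, +2 (running total 24)
Total score = 24
Threshold = 18; verdict = identification

24


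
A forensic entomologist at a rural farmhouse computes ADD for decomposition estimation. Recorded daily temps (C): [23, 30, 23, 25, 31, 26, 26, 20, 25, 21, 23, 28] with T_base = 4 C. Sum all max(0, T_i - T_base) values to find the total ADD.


Computing ADD day by day:
Day 1: max(0, 23 - 4) = 19
Day 2: max(0, 30 - 4) = 26
Day 3: max(0, 23 - 4) = 19
Day 4: max(0, 25 - 4) = 21
Day 5: max(0, 31 - 4) = 27
Day 6: max(0, 26 - 4) = 22
Day 7: max(0, 26 - 4) = 22
Day 8: max(0, 20 - 4) = 16
Day 9: max(0, 25 - 4) = 21
Day 10: max(0, 21 - 4) = 17
Day 11: max(0, 23 - 4) = 19
Day 12: max(0, 28 - 4) = 24
Total ADD = 253

253


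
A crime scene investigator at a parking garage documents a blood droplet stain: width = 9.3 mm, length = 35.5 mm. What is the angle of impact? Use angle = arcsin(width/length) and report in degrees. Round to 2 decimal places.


Blood spatter impact angle calculation:
width / length = 9.3 / 35.5 = 0.261972
angle = arcsin(0.261972)
angle = 15.19 degrees

15.19


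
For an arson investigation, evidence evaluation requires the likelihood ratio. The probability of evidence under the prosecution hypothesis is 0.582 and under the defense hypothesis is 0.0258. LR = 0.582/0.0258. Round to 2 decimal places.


Likelihood ratio calculation:
LR = P(E|Hp) / P(E|Hd)
LR = 0.582 / 0.0258
LR = 22.56

22.56


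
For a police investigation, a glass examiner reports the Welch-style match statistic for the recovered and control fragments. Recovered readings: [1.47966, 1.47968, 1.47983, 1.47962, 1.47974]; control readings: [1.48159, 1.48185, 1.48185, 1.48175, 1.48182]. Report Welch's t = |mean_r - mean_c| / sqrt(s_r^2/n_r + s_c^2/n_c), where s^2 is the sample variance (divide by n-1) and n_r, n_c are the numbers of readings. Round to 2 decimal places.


Welch's t-criterion for glass RI comparison:
Recovered mean = sum / n_r = 7.39853 / 5 = 1.479706
Control mean = sum / n_c = 7.40886 / 5 = 1.481772
Recovered sample variance s_r^2 = 6.68e-09
Control sample variance s_c^2 = 1.202e-08
Welch SE (unpooled) = sqrt(s_r^2/n_r + s_c^2/n_c) = sqrt(1.336e-09 + 2.404e-09) = sqrt(3.74e-09) = 6.11555e-05
|mean_r - mean_c| = 0.002066
t = 0.002066 / 6.11555e-05 = 33.78

33.78


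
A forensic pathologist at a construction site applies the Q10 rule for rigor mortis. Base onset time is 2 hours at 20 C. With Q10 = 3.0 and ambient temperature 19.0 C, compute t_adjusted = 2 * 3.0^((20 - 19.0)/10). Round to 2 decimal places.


Rigor mortis time adjustment:
Exponent = (T_ref - T_actual) / 10 = (20 - 19.0) / 10 = 0.1
Q10 factor = 3.0^0.1 = 1.11612
t_adjusted = 2 * 1.11612 = 2.23 hours

2.23


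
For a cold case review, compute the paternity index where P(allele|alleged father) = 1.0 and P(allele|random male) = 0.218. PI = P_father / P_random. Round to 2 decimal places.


Paternity Index calculation:
PI = P(allele|father) / P(allele|random)
PI = 1.0 / 0.218
PI = 4.59

4.59


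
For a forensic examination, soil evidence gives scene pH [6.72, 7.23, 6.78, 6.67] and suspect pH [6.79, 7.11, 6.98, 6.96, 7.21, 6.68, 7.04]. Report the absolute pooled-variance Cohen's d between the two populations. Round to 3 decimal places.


Pooled-variance Cohen's d for soil pH comparison:
Scene mean = 27.4 / 4 = 6.85
Suspect mean = 48.77 / 7 = 6.967143
Scene sample variance s_s^2 = 0.0662
Suspect sample variance s_c^2 = 0.033124
Pooled variance = ((n_s-1)*s_s^2 + (n_c-1)*s_c^2) / (n_s + n_c - 2) = 0.044149
Pooled SD = sqrt(0.044149) = 0.210117
Mean difference = -0.117143
|d| = |-0.117143| / 0.210117 = 0.558

0.558


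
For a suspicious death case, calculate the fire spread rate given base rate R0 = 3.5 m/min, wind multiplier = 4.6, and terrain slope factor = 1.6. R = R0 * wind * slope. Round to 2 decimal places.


Fire spread rate calculation:
R = R0 * wind_factor * slope_factor
= 3.5 * 4.6 * 1.6
= 16.1 * 1.6
= 25.76 m/min

25.76


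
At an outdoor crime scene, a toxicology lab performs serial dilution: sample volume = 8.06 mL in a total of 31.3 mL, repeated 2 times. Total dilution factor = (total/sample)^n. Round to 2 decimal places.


Dilution factor calculation:
Single dilution = V_total / V_sample = 31.3 / 8.06 ≈ 3.883375
Number of dilutions = 2
Total DF = (31.3 / 8.06)^2 (full precision, rounded at the end) = 15.08

15.08


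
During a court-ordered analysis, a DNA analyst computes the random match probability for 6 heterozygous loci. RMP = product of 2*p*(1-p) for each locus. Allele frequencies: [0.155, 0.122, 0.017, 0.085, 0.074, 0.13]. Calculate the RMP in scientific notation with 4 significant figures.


Computing RMP for 6 loci:
Locus 1: 2 * 0.155 * 0.845 = 0.26195
Locus 2: 2 * 0.122 * 0.878 = 0.214232
Locus 3: 2 * 0.017 * 0.983 = 0.033422
Locus 4: 2 * 0.085 * 0.915 = 0.15555
Locus 5: 2 * 0.074 * 0.926 = 0.137048
Locus 6: 2 * 0.13 * 0.87 = 0.2262
RMP = 9.044e-06

9.044e-06


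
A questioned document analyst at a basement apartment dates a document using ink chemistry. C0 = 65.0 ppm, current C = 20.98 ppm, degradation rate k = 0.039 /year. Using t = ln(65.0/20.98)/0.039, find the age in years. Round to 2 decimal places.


Document age estimation:
C0/C = 65.0 / 20.98 = 3.098189
ln(C0/C) = 1.130818
t = 1.130818 / 0.039 = 29.00 years

29.00


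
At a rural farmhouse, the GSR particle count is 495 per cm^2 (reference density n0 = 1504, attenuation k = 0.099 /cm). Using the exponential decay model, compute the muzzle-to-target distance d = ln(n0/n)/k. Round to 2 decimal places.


GSR distance calculation:
n0/n = 1504 / 495 = 3.038384
ln(n0/n) = 1.111326
d = 1.111326 / 0.099 = 11.23 cm

11.23


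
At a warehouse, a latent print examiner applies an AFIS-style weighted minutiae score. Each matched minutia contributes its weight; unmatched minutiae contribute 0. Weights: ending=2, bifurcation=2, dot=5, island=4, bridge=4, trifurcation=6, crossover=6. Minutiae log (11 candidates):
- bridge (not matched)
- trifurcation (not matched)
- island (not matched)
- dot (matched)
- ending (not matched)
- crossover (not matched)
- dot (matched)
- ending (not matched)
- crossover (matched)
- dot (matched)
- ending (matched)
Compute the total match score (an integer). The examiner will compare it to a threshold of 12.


Weighted minutiae match score:
  bridge: not matched, +0
  trifurcation: not matched, +0
  island: not matched, +0
  dot: matched, +5 (running total 5)
  ending: not matched, +0
  crossover: not matched, +0
  dot: matched, +5 (running total 10)
  ending: not matched, +0
  crossover: matched, +6 (running total 16)
  dot: matched, +5 (running total 21)
  ending: matched, +2 (running total 23)
Total score = 23
Threshold = 12; verdict = identification

23


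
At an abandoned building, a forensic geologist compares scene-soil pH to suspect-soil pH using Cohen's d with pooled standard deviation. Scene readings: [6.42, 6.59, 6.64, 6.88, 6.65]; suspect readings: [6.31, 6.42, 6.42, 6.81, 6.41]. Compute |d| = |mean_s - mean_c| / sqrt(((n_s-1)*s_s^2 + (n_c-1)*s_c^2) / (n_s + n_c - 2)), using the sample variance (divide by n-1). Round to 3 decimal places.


Pooled-variance Cohen's d for soil pH comparison:
Scene mean = 33.18 / 5 = 6.636
Suspect mean = 32.37 / 5 = 6.474
Scene sample variance s_s^2 = 0.02713
Suspect sample variance s_c^2 = 0.03743
Pooled variance = ((n_s-1)*s_s^2 + (n_c-1)*s_c^2) / (n_s + n_c - 2) = 0.03228
Pooled SD = sqrt(0.03228) = 0.179666
Mean difference = 0.162
|d| = |0.162| / 0.179666 = 0.902

0.902


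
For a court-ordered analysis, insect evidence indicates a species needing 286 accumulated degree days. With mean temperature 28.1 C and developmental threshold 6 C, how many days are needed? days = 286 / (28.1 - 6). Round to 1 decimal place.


Insect development time:
Effective temperature = avg_temp - T_base = 28.1 - 6 = 22.1 C
Days = ADD / effective_temp = 286 / 22.1 = 12.9 days

12.9


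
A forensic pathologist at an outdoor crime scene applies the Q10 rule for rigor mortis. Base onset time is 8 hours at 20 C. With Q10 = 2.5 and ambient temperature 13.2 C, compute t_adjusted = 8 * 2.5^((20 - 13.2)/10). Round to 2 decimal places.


Rigor mortis time adjustment:
Exponent = (T_ref - T_actual) / 10 = (20 - 13.2) / 10 = 0.68
Q10 factor = 2.5^0.68 = 1.86466
t_adjusted = 8 * 1.86466 = 14.92 hours

14.92


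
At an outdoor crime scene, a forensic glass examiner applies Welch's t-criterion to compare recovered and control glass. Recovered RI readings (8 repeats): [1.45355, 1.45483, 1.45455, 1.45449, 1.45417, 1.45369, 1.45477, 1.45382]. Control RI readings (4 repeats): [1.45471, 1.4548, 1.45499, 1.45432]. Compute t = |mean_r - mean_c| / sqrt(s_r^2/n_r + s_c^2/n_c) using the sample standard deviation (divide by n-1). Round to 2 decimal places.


Welch's t-criterion for glass RI comparison:
Recovered mean = sum / n_r = 11.63387 / 8 = 1.4542337
Control mean = sum / n_c = 5.81882 / 4 = 1.454705
Recovered sample variance s_r^2 = 2.49598e-07
Control sample variance s_c^2 = 7.95e-08
Welch SE (unpooled) = sqrt(s_r^2/n_r + s_c^2/n_c) = sqrt(3.11998e-08 + 1.9875e-08) = sqrt(5.10748e-08) = 0.000225997
|mean_r - mean_c| = 0.00047125
t = 0.00047125 / 0.000225997 = 2.09

2.09


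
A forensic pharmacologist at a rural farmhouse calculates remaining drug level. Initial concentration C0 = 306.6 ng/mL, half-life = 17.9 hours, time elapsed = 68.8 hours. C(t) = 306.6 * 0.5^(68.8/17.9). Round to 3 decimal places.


Drug concentration decay:
Number of half-lives = t / t_half = 68.8 / 17.9 = 3.843575
Decay factor = 0.5^3.843575 = 0.06965762
C(t) = 306.6 * 0.06965762 = 21.357 ng/mL

21.357


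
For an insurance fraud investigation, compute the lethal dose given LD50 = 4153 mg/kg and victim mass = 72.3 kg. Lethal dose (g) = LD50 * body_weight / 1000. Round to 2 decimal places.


Lethal dose calculation:
Lethal dose = LD50 * body_weight / 1000
= 4153 * 72.3 / 1000
= 300261.9 / 1000
= 300.26 g

300.26


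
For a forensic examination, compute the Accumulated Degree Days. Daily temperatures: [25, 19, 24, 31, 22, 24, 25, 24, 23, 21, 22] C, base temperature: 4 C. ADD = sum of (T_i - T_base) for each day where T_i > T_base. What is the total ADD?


Computing ADD day by day:
Day 1: max(0, 25 - 4) = 21
Day 2: max(0, 19 - 4) = 15
Day 3: max(0, 24 - 4) = 20
Day 4: max(0, 31 - 4) = 27
Day 5: max(0, 22 - 4) = 18
Day 6: max(0, 24 - 4) = 20
Day 7: max(0, 25 - 4) = 21
Day 8: max(0, 24 - 4) = 20
Day 9: max(0, 23 - 4) = 19
Day 10: max(0, 21 - 4) = 17
Day 11: max(0, 22 - 4) = 18
Total ADD = 216

216
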